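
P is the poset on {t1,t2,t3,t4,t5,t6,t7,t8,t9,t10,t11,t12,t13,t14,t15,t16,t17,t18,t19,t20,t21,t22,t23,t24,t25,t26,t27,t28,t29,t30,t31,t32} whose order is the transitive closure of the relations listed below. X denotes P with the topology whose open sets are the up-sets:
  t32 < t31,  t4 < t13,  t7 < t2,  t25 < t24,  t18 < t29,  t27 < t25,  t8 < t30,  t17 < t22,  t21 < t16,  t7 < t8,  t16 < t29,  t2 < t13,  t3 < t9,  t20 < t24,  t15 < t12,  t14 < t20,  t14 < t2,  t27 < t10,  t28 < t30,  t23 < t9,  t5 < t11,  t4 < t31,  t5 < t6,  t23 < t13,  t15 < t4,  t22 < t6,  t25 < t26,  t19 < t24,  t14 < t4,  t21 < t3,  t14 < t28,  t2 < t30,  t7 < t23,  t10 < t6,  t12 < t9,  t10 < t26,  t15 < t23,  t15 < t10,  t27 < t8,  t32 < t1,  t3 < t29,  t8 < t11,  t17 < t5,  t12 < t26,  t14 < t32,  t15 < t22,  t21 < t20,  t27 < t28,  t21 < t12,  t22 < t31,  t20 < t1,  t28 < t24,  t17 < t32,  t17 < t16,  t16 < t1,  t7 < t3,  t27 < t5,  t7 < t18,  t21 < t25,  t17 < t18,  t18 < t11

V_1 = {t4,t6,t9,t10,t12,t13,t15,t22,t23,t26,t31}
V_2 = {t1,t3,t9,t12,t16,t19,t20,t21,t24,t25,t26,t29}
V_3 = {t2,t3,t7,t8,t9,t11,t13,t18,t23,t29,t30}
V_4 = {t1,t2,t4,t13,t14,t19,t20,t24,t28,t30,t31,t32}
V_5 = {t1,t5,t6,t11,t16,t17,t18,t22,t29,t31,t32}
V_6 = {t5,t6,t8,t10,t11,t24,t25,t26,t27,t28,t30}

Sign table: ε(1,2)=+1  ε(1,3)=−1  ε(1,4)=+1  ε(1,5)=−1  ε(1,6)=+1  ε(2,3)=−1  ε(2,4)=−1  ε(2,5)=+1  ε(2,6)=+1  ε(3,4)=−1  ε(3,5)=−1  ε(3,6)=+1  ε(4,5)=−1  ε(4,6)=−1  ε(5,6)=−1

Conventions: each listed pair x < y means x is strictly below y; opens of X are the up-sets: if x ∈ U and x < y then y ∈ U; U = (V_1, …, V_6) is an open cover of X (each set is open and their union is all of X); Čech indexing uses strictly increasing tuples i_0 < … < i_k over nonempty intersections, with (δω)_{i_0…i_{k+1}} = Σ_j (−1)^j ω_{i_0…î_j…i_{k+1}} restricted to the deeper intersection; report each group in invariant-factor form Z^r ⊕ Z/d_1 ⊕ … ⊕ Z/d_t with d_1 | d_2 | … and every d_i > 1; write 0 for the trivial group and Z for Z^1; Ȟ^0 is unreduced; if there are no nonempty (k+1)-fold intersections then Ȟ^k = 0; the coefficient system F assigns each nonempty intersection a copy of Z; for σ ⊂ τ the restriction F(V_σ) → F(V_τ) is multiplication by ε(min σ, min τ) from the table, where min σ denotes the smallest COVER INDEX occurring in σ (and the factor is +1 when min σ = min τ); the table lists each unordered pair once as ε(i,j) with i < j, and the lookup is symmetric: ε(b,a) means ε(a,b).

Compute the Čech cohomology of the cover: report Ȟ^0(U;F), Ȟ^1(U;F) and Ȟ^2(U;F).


Ȟ^0(U;F) ≅ 0; Ȟ^1(U;F) ≅ Z/2; Ȟ^2(U;F) ≅ Z

nerve simplices:
  V12={t9,t12,t26} V13={t9,t13,t23} V14={t4,t13,t31} V15={t6,t22,t31} V16={t6,t10,t26} V23={t3,t9,t29} V24={t1,t19,t20,t24} V25={t1,t16,t29} V26={t24,t25,t26} V34={t2,t13,t30} V35={t11,t18,t29} V36={t8,t11,t30} V45={t1,t31,t32} V46={t24,t28,t30} V56={t5,t6,t11}
  V123={t9} V126={t26} V134={t13} V145={t31} V156={t6} V235={t29} V245={t1} V246={t24} V346={t30} V356={t11}
C dims 6,15,10; δ0: rk 6, SNF 1^5·2; δ1: rk 9, SNF 1^9
degree 0: 6−6−0 = 0 → Ȟ^0 ≅ 0
degree 1: 15−9−6 = 0 plus torsion [2] → Ȟ^1 ≅ Z/2
degree 2: 10−0−9 = 1 → Ȟ^2 ≅ Z


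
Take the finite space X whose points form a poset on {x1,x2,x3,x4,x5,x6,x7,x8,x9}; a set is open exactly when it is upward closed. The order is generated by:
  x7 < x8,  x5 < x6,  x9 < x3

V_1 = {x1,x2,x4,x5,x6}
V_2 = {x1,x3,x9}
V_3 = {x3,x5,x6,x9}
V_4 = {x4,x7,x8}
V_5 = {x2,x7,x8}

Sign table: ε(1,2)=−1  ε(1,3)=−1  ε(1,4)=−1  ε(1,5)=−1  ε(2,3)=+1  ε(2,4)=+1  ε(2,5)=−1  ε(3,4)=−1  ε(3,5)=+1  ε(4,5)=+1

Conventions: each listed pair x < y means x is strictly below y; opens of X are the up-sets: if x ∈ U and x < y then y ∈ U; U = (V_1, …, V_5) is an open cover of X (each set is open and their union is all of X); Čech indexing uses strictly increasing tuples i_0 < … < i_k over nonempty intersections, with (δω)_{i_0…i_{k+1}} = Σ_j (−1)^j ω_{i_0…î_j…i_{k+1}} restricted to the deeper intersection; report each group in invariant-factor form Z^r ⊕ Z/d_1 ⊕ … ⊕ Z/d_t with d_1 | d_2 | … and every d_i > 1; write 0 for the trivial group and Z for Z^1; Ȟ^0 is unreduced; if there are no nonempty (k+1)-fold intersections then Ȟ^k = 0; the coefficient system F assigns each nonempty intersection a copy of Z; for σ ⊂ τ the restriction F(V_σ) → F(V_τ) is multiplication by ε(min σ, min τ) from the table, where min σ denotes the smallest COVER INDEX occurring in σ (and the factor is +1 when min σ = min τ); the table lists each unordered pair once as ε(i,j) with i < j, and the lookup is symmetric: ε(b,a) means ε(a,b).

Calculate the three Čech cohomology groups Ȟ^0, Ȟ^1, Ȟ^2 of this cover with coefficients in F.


Ȟ^0 ≅ Z; Ȟ^1 ≅ Z^2; Ȟ^2 ≅ 0

cover nerve:
  V12={x1} V13={x5,x6} V14={x4} V15={x2} V23={x3,x9} V45={x7,x8}
C dims 5,6; δ0: rk 4, SNF 1^4
Ȟ^0: (5−4)−0=1 ⇒ Z
Ȟ^1: (6−0)−4=2 ⇒ Z^2
Ȟ^2: (0−0)−0=0 ⇒ 0


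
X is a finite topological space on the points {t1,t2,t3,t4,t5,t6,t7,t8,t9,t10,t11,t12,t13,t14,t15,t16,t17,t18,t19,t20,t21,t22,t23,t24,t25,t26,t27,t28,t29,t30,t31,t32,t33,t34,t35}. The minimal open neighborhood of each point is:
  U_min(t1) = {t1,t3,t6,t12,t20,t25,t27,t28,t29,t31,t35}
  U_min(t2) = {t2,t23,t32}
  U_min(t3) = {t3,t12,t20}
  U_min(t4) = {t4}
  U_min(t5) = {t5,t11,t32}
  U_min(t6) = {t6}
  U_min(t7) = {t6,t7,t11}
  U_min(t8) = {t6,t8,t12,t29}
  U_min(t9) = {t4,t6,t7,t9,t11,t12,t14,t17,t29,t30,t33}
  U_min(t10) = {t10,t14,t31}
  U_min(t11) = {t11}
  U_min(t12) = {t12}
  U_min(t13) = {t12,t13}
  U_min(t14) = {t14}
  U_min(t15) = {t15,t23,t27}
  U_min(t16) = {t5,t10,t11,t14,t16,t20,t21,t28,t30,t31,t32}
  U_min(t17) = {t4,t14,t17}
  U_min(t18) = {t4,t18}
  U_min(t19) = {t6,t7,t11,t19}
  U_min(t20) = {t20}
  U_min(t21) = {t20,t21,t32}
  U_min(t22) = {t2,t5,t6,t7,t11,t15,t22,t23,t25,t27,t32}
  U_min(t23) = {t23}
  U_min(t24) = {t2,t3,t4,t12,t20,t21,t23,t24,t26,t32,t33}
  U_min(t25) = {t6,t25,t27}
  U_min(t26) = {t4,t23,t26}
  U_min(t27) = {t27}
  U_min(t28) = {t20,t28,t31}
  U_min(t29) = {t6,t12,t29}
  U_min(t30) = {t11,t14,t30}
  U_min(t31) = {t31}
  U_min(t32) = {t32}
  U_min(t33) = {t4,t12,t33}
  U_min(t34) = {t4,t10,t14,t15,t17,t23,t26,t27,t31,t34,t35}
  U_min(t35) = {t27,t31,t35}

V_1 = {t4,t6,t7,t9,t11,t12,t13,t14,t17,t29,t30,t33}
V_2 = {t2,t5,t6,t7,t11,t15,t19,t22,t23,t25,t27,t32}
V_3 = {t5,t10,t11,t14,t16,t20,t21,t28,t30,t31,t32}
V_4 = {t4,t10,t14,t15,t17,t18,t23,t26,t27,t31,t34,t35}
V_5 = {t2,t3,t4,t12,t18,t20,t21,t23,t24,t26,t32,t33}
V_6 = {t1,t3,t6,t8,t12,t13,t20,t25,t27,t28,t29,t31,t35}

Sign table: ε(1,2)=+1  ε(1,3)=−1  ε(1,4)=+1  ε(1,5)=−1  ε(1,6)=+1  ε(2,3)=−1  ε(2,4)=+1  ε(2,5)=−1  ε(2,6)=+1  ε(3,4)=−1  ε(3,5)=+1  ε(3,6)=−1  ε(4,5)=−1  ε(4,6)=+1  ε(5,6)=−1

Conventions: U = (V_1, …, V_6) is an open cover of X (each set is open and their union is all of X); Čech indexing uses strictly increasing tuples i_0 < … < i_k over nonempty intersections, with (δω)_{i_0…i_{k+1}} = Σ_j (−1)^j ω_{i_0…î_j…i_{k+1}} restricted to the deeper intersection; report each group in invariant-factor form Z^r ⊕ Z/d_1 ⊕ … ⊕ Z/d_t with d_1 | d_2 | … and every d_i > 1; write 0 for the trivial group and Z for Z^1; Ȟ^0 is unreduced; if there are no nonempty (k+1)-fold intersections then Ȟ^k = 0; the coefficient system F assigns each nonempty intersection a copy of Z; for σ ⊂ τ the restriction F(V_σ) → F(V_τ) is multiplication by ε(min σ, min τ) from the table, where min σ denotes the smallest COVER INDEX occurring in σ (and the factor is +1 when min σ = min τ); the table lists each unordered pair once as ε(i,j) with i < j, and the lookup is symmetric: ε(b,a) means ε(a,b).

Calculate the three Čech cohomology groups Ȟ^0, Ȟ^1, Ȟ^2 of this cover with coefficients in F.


Ȟ^0(U;F) ≅ Z,  Ȟ^1(U;F) ≅ 0,  Ȟ^2(U;F) ≅ Z/2

nonempty overlaps:
  V12={t6,t7,t11} V13={t11,t14,t30} V14={t4,t14,t17} V15={t4,t12,t33} V16={t6,t12,t13,t29} V23={t5,t11,t32} V24={t15,t23,t27} V25={t2,t23,t32} V26={t6,t25,t27} V34={t10,t14,t31} V35={t20,t21,t32} V36={t20,t28,t31} V45={t4,t18,t23,t26} V46={t27,t31,t35} V56={t3,t12,t20}
  V123={t11} V126={t6} V134={t14} V145={t4} V156={t12} V235={t32} V245={t23} V246={t27} V346={t31} V356={t20}
C dims 6,15,10; δ0: rk 5, SNF 1^5; δ1: rk 10, SNF 1^9·2
degree 0: 6−5−0 = 1 → Ȟ^0 ≅ Z
degree 1: 15−10−5 = 0 → Ȟ^1 ≅ 0
degree 2: 10−0−10 = 0 plus torsion [2] → Ȟ^2 ≅ Z/2


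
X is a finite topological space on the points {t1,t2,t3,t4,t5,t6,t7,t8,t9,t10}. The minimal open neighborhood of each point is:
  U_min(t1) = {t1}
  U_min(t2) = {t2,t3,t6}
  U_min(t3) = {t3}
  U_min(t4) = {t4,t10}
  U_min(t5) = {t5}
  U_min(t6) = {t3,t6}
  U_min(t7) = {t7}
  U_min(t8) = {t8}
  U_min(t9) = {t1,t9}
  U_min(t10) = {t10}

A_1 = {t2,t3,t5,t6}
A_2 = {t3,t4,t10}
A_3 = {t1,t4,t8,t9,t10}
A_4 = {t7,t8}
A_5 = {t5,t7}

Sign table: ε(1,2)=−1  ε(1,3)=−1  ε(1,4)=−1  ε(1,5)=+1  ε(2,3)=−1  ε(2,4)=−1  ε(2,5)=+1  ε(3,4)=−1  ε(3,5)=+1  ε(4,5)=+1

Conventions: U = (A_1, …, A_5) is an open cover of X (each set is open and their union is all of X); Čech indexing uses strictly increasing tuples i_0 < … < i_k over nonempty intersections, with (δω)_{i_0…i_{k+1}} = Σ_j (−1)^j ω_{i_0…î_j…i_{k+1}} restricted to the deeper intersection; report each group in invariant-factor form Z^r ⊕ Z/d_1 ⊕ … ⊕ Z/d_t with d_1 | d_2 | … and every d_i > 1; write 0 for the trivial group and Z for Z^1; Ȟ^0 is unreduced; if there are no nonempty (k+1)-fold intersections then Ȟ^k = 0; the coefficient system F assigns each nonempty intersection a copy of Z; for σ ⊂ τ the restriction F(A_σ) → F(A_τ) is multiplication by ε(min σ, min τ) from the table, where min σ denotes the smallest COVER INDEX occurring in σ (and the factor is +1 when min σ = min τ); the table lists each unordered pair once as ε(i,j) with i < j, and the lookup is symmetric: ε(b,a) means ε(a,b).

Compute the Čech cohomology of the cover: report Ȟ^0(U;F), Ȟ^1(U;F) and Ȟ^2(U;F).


nonempty intersections:
  A12={t3} A15={t5} A23={t4,t10} A34={t8} A45={t7}
C dims 5,5; δ0: rk 5, SNF 1^4·2
Ȟ^0: (5−5)−0=0 ⇒ 0
Ȟ^1: (5−0)−5=0 plus torsion [2] ⇒ Z/2
Ȟ^2: (0−0)−0=0 ⇒ 0

Ȟ^0(U;F) ≅ 0; Ȟ^1(U;F) ≅ Z/2; Ȟ^2(U;F) ≅ 0


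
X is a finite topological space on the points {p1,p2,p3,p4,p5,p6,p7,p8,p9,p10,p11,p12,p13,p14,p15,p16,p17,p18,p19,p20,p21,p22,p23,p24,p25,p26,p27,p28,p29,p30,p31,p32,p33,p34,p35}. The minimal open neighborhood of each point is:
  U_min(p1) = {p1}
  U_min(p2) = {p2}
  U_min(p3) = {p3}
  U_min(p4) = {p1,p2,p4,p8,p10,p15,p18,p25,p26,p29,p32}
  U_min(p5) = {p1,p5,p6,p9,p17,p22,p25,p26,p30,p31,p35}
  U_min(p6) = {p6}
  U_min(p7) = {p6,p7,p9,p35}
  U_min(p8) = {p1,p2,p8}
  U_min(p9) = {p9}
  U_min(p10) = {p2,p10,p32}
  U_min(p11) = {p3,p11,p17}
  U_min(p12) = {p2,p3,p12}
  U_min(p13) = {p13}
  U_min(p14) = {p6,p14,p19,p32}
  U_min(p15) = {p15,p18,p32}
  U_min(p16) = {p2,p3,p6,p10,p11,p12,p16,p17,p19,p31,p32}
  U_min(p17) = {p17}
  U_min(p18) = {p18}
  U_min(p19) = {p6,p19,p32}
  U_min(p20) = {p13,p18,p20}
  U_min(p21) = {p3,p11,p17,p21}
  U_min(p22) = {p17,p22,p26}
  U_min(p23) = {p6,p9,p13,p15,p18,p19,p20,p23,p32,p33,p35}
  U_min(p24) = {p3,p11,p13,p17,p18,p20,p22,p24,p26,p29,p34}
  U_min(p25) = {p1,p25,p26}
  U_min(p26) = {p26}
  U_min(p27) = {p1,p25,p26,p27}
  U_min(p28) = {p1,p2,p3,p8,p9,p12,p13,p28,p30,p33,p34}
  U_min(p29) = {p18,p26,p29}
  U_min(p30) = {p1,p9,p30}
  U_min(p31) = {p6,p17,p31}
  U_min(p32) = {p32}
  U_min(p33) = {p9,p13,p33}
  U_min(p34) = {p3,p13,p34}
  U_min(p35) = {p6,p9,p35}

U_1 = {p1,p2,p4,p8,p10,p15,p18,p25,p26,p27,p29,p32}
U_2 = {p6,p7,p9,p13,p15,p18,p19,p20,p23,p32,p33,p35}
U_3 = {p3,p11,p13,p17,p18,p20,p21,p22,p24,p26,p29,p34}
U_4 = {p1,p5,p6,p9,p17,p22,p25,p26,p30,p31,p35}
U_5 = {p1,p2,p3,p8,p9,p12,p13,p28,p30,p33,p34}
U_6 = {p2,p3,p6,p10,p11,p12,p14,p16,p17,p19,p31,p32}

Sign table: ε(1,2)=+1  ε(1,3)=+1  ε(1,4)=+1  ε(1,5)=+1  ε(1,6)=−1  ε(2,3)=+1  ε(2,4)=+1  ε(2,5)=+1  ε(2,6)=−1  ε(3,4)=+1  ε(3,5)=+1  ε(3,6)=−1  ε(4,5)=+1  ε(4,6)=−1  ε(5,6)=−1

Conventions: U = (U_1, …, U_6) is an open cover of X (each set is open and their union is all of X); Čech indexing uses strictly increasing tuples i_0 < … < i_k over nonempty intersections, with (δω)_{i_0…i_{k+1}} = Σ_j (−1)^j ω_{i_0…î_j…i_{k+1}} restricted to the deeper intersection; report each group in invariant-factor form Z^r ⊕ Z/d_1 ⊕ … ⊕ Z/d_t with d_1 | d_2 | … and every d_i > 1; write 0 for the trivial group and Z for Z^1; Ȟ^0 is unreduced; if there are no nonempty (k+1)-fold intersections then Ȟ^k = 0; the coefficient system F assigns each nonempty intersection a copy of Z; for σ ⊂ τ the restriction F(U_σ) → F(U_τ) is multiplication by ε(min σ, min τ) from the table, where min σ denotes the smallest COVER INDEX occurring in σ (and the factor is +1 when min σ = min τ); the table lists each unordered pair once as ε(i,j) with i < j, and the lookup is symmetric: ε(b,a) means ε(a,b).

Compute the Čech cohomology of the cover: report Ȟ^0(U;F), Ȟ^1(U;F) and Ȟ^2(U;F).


Ȟ^0 ≅ Z, Ȟ^1 ≅ 0, Ȟ^2 ≅ Z/2

nonempty intersections:
  U12={p15,p18,p32} U13={p18,p26,p29} U14={p1,p25,p26} U15={p1,p2,p8} U16={p2,p10,p32} U23={p13,p18,p20} U24={p6,p9,p35} U25={p9,p13,p33} U26={p6,p19,p32} U34={p17,p22,p26} U35={p3,p13,p34} U36={p3,p11,p17} U45={p1,p9,p30} U46={p6,p17,p31} U56={p2,p3,p12}
  U123={p18} U126={p32} U134={p26} U145={p1} U156={p2} U235={p13} U245={p9} U246={p6} U346={p17} U356={p3}
C dims 6,15,10; δ0: rk 5, SNF 1^5; δ1: rk 10, SNF 1^9·2
Ȟ^0: (6−5)−0=1 ⇒ Z
Ȟ^1: (15−10)−5=0 ⇒ 0
Ȟ^2: (10−0)−10=0 plus torsion [2] ⇒ Z/2


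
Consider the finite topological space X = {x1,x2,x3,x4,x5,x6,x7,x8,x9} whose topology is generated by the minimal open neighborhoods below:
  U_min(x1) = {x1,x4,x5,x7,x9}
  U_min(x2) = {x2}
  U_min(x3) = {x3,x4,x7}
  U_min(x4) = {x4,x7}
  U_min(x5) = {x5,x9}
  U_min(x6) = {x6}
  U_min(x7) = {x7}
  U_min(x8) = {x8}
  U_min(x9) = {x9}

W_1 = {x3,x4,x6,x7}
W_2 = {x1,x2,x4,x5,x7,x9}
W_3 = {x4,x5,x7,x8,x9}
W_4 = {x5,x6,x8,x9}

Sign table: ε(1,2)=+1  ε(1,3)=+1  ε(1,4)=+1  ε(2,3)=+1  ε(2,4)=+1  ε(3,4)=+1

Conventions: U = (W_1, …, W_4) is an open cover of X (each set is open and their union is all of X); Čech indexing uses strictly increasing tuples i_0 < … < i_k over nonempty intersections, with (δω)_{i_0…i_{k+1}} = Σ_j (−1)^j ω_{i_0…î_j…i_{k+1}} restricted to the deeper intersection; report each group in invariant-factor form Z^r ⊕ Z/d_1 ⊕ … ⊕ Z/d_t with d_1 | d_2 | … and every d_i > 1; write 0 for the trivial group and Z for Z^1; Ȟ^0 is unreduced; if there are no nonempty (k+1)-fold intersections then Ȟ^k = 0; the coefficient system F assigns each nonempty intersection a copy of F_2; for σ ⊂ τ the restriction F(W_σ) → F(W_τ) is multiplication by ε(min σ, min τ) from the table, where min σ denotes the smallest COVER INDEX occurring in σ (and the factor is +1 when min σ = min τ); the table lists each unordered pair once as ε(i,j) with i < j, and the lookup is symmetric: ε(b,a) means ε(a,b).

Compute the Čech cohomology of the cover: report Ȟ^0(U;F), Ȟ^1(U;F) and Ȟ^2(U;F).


Ȟ^0 = Z/2,  Ȟ^1 = Z/2,  Ȟ^2 = 0

nonempty overlaps:
  W12={x4,x7} W13={x4,x7} W14={x6} W23={x4,x5,x7,x9} W24={x5,x9} W34={x5,x8,x9}
  W123={x4,x7} W234={x5,x9}
C dims 4,6,2; δ0: rk_F2 3; δ1: rk_F2 2
degree 0: 4−3−0 = 1 → Ȟ^0 ≅ Z/2
degree 1: 6−2−3 = 1 → Ȟ^1 ≅ Z/2
degree 2: 2−0−2 = 0 → Ȟ^2 ≅ 0


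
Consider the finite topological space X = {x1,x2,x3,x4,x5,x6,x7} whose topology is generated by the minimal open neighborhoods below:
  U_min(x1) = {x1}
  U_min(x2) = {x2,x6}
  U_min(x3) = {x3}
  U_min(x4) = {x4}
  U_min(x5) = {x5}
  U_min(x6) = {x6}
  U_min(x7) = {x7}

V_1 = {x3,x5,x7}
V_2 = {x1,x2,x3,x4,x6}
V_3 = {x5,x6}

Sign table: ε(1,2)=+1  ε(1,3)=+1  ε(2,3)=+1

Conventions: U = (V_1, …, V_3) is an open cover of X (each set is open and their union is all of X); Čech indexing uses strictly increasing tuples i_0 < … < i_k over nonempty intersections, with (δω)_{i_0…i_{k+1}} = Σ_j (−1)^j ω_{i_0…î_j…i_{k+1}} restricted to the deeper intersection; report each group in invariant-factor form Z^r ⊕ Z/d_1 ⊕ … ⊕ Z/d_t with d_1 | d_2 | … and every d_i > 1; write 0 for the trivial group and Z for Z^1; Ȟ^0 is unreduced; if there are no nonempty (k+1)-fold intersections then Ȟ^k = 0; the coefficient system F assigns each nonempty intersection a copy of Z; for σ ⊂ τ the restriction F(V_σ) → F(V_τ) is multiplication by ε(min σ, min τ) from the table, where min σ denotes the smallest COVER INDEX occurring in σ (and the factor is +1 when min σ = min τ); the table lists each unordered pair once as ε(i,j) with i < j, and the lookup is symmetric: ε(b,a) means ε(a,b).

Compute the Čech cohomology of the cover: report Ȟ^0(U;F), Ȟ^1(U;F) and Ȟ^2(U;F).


Ȟ^0(U;F) ≅ Z, Ȟ^1(U;F) ≅ Z, Ȟ^2(U;F) ≅ 0

nonempty intersections:
  V12={x3} V13={x5} V23={x6}
C dims 3,3; δ0: rk 2, SNF 1^2
Ȟ^0: (3−2)−0=1 ⇒ Z
Ȟ^1: (3−0)−2=1 ⇒ Z
Ȟ^2: (0−0)−0=0 ⇒ 0


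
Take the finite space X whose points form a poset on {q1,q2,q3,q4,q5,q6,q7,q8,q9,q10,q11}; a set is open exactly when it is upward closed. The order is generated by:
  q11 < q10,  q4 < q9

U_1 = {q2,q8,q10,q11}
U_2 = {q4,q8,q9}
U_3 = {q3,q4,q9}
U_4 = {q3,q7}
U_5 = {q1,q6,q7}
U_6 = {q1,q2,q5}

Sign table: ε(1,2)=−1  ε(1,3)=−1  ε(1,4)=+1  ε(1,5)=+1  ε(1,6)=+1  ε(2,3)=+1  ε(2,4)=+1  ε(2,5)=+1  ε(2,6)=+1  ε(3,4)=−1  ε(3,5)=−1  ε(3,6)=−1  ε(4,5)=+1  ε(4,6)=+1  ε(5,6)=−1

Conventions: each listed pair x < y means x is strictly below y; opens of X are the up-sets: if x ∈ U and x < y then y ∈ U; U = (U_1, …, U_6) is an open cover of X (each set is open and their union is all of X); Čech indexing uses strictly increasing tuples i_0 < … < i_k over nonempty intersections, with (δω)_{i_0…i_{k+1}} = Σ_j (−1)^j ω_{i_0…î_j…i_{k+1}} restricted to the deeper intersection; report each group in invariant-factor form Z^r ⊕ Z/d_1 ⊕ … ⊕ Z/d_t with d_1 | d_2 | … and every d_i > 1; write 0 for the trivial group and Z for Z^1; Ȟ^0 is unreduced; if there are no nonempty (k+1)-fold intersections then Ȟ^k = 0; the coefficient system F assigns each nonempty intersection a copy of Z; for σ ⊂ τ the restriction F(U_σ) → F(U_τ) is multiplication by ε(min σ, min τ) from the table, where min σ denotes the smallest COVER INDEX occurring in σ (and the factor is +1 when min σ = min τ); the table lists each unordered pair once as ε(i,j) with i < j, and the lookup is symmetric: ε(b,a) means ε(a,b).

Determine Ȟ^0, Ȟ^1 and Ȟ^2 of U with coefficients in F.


Ȟ^0 ≅ 0, Ȟ^1 ≅ Z/2, Ȟ^2 ≅ 0

nerve simplices:
  U12={q8} U16={q2} U23={q4,q9} U34={q3} U45={q7} U56={q1}
C dims 6,6; δ0: rk 6, SNF 1^5·2
degree 0: 6−6−0 = 0 → Ȟ^0 ≅ 0
degree 1: 6−0−6 = 0 plus torsion [2] → Ȟ^1 ≅ Z/2
degree 2: 0−0−0 = 0 → Ȟ^2 ≅ 0


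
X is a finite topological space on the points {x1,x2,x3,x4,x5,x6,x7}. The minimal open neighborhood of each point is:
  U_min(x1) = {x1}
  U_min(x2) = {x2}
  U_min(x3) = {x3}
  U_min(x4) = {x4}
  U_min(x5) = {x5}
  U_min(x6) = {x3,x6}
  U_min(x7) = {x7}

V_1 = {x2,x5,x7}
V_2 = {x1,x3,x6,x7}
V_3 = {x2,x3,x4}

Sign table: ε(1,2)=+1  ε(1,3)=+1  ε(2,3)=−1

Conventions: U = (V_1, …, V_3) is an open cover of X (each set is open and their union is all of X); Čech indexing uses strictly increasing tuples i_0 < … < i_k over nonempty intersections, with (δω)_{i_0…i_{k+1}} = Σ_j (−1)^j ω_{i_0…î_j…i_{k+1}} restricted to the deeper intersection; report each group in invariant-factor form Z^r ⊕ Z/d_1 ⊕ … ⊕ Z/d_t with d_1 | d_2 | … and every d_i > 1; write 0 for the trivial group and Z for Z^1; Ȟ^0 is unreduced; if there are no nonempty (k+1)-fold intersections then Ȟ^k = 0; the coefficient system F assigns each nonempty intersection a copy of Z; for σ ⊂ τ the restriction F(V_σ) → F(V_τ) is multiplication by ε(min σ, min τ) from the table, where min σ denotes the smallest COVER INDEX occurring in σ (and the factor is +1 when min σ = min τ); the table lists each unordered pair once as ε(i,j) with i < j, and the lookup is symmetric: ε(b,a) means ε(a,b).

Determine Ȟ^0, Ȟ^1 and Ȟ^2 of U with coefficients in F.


Ȟ^0 = 0, Ȟ^1 = Z/2, Ȟ^2 = 0

nonempty intersections:
  V12={x7} V13={x2} V23={x3}
C dims 3,3; δ0: rk 3, SNF 1^2·2
Ȟ^0: (3−3)−0=0 ⇒ 0
Ȟ^1: (3−0)−3=0 plus torsion [2] ⇒ Z/2
Ȟ^2: (0−0)−0=0 ⇒ 0


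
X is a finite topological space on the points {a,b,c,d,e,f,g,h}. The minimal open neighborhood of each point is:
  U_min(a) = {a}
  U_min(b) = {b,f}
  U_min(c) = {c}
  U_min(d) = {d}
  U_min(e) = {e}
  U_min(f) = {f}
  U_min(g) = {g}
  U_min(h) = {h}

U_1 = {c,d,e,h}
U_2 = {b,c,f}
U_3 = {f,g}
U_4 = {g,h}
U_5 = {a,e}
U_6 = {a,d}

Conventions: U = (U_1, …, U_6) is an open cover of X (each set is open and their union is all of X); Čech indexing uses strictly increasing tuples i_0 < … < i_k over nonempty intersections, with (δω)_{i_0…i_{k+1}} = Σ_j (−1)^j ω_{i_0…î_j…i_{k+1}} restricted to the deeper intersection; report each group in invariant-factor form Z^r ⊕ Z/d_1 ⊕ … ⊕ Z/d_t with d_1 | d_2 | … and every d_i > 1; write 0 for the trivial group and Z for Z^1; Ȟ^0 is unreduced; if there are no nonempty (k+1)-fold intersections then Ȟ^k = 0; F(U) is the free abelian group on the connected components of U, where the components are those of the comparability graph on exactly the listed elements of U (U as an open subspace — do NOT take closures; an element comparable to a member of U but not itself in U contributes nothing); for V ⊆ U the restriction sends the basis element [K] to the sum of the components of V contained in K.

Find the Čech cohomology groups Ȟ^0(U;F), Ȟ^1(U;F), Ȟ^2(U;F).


nonempty overlaps:
  U12={c} U14={h} U15={e} U16={d} U23={f} U34={g} U56={a}
components per intersection:
  U1: {c} {d} {e} {h}
  U2: {b,f} {c}
  U3: {f} {g}
  U4: {g} {h}
  U5: {a} {e}
  U6: {a} {d}
  U12: {c}
  U14: {h}
  U15: {e}
  U16: {d}
  U23: {f}
  U34: {g}
  U56: {a}
C dims 14,7; δ0: rk 7, SNF 1^7
degree 0: 14−7−0 = 7 → Ȟ^0 ≅ Z^7
degree 1: 7−0−7 = 0 → Ȟ^1 ≅ 0
degree 2: 0−0−0 = 0 → Ȟ^2 ≅ 0

Ȟ^0 = Z^7, Ȟ^1 = 0, Ȟ^2 = 0


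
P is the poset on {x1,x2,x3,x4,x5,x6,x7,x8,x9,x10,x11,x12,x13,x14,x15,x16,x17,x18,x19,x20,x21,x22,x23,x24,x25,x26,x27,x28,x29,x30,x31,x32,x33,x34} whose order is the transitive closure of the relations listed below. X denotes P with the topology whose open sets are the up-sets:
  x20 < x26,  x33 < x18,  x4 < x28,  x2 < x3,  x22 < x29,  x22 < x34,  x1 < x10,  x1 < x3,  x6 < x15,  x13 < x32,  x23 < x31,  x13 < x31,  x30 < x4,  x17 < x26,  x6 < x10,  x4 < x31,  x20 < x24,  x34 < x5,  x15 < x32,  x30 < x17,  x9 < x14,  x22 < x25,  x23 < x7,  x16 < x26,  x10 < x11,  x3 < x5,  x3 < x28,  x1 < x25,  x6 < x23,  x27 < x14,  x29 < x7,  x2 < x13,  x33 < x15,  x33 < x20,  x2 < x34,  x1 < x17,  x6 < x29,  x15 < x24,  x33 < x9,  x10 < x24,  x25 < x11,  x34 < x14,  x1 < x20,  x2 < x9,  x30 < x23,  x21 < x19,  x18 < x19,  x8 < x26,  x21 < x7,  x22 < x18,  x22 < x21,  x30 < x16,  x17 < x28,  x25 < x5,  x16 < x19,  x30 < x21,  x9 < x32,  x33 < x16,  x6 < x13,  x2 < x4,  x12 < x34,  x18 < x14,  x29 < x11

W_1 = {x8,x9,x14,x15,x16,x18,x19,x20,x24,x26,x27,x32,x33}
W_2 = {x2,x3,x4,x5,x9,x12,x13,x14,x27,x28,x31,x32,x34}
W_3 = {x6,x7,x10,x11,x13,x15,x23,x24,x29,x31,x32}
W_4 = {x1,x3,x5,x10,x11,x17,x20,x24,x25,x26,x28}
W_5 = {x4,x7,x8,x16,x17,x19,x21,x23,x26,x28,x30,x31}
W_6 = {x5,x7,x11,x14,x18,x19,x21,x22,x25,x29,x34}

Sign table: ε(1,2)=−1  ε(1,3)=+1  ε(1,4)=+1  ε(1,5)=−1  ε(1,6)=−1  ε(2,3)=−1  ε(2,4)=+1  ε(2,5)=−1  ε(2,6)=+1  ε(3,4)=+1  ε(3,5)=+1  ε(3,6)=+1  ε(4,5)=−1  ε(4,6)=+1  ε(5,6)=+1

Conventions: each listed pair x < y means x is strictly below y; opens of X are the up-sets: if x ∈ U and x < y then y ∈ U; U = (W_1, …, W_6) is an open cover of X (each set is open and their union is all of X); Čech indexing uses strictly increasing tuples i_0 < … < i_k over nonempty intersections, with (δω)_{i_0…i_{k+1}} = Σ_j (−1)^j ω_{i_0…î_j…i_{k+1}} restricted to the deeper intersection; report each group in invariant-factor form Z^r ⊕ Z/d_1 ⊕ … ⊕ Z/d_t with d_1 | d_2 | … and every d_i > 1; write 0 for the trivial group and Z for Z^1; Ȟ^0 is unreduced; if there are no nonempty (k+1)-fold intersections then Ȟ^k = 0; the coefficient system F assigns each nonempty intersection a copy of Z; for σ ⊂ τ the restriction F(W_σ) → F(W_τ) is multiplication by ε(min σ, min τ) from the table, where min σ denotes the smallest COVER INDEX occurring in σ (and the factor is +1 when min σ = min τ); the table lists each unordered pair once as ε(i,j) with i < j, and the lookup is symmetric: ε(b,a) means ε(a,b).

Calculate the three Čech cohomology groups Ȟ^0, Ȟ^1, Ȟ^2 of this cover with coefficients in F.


nonempty intersections:
  W12={x9,x14,x27,x32} W13={x15,x24,x32} W14={x20,x24,x26} W15={x8,x16,x19,x26} W16={x14,x18,x19} W23={x13,x31,x32} W24={x3,x5,x28} W25={x4,x28,x31} W26={x5,x14,x34} W34={x10,x11,x24} W35={x7,x23,x31} W36={x7,x11,x29} W45={x17,x26,x28} W46={x5,x11,x25} W56={x7,x19,x21}
  W123={x32} W126={x14} W134={x24} W145={x26} W156={x19} W235={x31} W245={x28} W246={x5} W346={x11} W356={x7}
C dims 6,15,10; δ0: rk 6, SNF 1^5·2; δ1: rk 9, SNF 1^9
Ȟ^0: (6−6)−0=0 ⇒ 0
Ȟ^1: (15−9)−6=0 plus torsion [2] ⇒ Z/2
Ȟ^2: (10−0)−9=1 ⇒ Z

Ȟ^0 ≅ 0,  Ȟ^1 ≅ Z/2,  Ȟ^2 ≅ Z


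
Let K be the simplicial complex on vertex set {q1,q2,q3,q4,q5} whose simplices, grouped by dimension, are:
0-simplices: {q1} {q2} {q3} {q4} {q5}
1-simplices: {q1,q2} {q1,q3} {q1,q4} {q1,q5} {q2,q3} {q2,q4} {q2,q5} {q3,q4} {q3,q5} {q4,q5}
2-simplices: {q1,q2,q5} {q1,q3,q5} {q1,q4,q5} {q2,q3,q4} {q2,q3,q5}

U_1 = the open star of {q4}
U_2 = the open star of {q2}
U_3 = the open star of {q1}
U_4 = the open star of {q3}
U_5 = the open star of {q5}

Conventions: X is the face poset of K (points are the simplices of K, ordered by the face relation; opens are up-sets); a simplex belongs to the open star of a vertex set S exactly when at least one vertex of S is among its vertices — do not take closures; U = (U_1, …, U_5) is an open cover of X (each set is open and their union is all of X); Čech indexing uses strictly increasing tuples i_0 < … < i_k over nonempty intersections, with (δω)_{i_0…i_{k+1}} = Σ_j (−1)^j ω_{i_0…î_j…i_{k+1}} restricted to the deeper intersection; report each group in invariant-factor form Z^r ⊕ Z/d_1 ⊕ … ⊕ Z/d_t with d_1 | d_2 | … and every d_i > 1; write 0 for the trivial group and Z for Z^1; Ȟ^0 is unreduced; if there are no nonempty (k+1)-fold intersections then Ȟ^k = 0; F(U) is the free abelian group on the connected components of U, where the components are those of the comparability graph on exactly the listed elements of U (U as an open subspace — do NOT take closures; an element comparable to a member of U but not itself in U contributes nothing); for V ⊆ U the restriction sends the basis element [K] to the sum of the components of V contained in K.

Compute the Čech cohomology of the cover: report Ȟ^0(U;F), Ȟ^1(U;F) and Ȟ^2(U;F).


Ȟ^0 ≅ Z,  Ȟ^1 ≅ Z,  Ȟ^2 ≅ 0

nerve simplices:
  U1={{q4},{q1,q4},{q2,q4},{q3,q4},{q4,q5},{q1,q4,q5},{q2,q3,q4}} U2={{q2},{q1,q2},{q2,q3},{q2,q4},{q2,q5},{q1,q2,q5},{q2,q3,q4},{q2,q3,q5}} U3={{q1},{q1,q2},{q1,q3},{q1,q4},{q1,q5},{q1,q2,q5},{q1,q3,q5},{q1,q4,q5}} U4={{q3},{q1,q3},{q2,q3},{q3,q4},{q3,q5},{q1,q3,q5},{q2,q3,q4},{q2,q3,q5}} U5={{q5},{q1,q5},{q2,q5},{q3,q5},{q4,q5},{q1,q2,q5},{q1,q3,q5},{q1,q4,q5},{q2,q3,q5}}
  U12={{q2,q4},{q2,q3,q4}} U13={{q1,q4},{q1,q4,q5}} U14={{q3,q4},{q2,q3,q4}} U15={{q4,q5},{q1,q4,q5}} U23={{q1,q2},{q1,q2,q5}} U24={{q2,q3},{q2,q3,q4},{q2,q3,q5}} U25={{q2,q5},{q1,q2,q5},{q2,q3,q5}} U34={{q1,q3},{q1,q3,q5}} U35={{q1,q5},{q1,q2,q5},{q1,q3,q5},{q1,q4,q5}} U45={{q3,q5},{q1,q3,q5},{q2,q3,q5}}
  U124={{q2,q3,q4}} U135={{q1,q4,q5}} U235={{q1,q2,q5}} U245={{q2,q3,q5}} U345={{q1,q3,q5}}
components per intersection:
  U1: {{q4},{q1,q4},{q2,q4},{q3,q4},{q4,q5},{q1,q4,q5},{q2,q3,q4}}
  U2: {{q2},{q1,q2},{q2,q3},{q2,q4},{q2,q5},{q1,q2,q5},{q2,q3,q4},{q2,q3,q5}}
  U3: {{q1},{q1,q2},{q1,q3},{q1,q4},{q1,q5},{q1,q2,q5},{q1,q3,q5},{q1,q4,q5}}
  U4: {{q3},{q1,q3},{q2,q3},{q3,q4},{q3,q5},{q1,q3,q5},{q2,q3,q4},{q2,q3,q5}}
  U5: {{q5},{q1,q5},{q2,q5},{q3,q5},{q4,q5},{q1,q2,q5},{q1,q3,q5},{q1,q4,q5},{q2,q3,q5}}
  U12: {{q2,q4},{q2,q3,q4}}
  U13: {{q1,q4},{q1,q4,q5}}
  U14: {{q3,q4},{q2,q3,q4}}
  U15: {{q4,q5},{q1,q4,q5}}
  U23: {{q1,q2},{q1,q2,q5}}
  U24: {{q2,q3},{q2,q3,q4},{q2,q3,q5}}
  U25: {{q2,q5},{q1,q2,q5},{q2,q3,q5}}
  U34: {{q1,q3},{q1,q3,q5}}
  U35: {{q1,q5},{q1,q2,q5},{q1,q3,q5},{q1,q4,q5}}
  U45: {{q3,q5},{q1,q3,q5},{q2,q3,q5}}
  U124: {{q2,q3,q4}}
  U135: {{q1,q4,q5}}
  U235: {{q1,q2,q5}}
  U245: {{q2,q3,q5}}
  U345: {{q1,q3,q5}}
C dims 5,10,5; δ0: rk 4, SNF 1^4; δ1: rk 5, SNF 1^5
degree 0: 5−4−0 = 1 → Ȟ^0 ≅ Z
degree 1: 10−5−4 = 1 → Ȟ^1 ≅ Z
degree 2: 5−0−5 = 0 → Ȟ^2 ≅ 0


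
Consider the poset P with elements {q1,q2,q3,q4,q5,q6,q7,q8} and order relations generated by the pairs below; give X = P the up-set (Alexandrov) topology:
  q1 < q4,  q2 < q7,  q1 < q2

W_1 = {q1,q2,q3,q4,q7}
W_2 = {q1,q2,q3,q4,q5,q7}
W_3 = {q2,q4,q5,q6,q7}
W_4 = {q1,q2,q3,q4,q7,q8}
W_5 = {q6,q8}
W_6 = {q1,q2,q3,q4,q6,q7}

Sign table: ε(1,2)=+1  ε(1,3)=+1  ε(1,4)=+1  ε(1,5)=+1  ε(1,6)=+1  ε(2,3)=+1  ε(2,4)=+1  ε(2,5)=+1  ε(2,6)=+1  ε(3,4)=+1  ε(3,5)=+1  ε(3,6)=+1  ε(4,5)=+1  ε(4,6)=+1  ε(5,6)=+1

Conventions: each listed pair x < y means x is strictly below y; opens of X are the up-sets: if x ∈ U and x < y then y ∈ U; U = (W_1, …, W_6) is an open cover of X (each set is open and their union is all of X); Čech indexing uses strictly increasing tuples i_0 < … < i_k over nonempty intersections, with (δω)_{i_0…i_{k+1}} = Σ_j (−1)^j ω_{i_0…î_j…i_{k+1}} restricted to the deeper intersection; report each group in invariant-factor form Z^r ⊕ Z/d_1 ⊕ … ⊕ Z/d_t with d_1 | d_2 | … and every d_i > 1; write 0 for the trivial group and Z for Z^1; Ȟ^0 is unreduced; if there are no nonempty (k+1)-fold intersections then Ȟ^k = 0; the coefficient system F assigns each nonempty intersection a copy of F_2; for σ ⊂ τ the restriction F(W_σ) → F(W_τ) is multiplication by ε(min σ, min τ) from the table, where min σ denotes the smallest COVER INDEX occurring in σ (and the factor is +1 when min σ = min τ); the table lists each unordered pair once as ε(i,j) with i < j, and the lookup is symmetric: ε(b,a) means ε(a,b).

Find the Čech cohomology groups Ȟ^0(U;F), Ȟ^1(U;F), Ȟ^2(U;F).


Ȟ^0(U;F) ≅ Z/2,  Ȟ^1(U;F) ≅ Z/2,  Ȟ^2(U;F) ≅ 0

nerve of the cover:
  W12={q1,q2,q3,q4,q7} W13={q2,q4,q7} W14={q1,q2,q3,q4,q7} W16={q1,q2,q3,q4,q7} W23={q2,q4,q5,q7} W24={q1,q2,q3,q4,q7} W26={q1,q2,q3,q4,q7} W34={q2,q4,q7} W35={q6} W36={q2,q4,q6,q7} W45={q8} W46={q1,q2,q3,q4,q7} W56={q6}
  W123={q2,q4,q7} W124={q1,q2,q3,q4,q7} W126={q1,q2,q3,q4,q7} W134={q2,q4,q7} W136={q2,q4,q7} W146={q1,q2,q3,q4,q7} W234={q2,q4,q7} W236={q2,q4,q7} W246={q1,q2,q3,q4,q7} W346={q2,q4,q7} W356={q6}
  W1234={q2,q4,q7} W1236={q2,q4,q7} W1246={q1,q2,q3,q4,q7} W1346={q2,q4,q7} W2346={q2,q4,q7}
  W12346={q2,q4,q7}
C dims 6,13,11,5; δ0: rk_F2 5; δ1: rk_F2 7; δ2: rk_F2 4
Ȟ^0 = (6 − 5) − 0 = 1, so Ȟ^0 ≅ Z/2
Ȟ^1 = (13 − 7) − 5 = 1, so Ȟ^1 ≅ Z/2
Ȟ^2 = (11 − 4) − 7 = 0, so Ȟ^2 ≅ 0


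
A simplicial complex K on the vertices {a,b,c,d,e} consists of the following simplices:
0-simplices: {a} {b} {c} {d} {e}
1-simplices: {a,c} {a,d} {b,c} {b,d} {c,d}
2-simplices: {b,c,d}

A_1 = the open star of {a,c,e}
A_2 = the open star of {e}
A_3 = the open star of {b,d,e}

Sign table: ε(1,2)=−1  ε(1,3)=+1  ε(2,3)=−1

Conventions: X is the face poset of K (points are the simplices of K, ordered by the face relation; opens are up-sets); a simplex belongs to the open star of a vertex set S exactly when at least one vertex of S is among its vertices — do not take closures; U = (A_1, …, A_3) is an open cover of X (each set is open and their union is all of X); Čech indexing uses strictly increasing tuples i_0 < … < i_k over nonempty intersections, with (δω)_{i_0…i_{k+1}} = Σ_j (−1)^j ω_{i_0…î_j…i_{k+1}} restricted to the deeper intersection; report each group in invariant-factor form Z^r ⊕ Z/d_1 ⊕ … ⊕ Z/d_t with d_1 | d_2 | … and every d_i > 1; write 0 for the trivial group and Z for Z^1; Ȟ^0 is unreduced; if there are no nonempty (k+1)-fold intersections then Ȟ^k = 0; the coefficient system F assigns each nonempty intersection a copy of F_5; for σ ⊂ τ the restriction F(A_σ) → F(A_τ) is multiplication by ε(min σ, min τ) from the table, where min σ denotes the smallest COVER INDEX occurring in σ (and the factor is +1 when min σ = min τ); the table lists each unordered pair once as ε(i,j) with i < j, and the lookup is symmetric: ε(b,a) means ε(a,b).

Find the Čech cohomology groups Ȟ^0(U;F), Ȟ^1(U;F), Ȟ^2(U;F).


Ȟ^0 = Z/5; Ȟ^1 = 0; Ȟ^2 = 0

intersection data:
  A1={{a},{c},{e},{a,c},{a,d},{b,c},{c,d},{b,c,d}} A2={{e}} A3={{b},{d},{e},{a,d},{b,c},{b,d},{c,d},{b,c,d}}
  A12={{e}} A13={{e},{a,d},{b,c},{c,d},{b,c,d}} A23={{e}}
  A123={{e}}
C dims 3,3,1; δ0: rk_F5 2; δ1: rk_F5 1
Ȟ^0 = (3 − 2) − 0 = 1, so Ȟ^0 ≅ Z/5
Ȟ^1 = (3 − 1) − 2 = 0, so Ȟ^1 ≅ 0
Ȟ^2 = (1 − 0) − 1 = 0, so Ȟ^2 ≅ 0


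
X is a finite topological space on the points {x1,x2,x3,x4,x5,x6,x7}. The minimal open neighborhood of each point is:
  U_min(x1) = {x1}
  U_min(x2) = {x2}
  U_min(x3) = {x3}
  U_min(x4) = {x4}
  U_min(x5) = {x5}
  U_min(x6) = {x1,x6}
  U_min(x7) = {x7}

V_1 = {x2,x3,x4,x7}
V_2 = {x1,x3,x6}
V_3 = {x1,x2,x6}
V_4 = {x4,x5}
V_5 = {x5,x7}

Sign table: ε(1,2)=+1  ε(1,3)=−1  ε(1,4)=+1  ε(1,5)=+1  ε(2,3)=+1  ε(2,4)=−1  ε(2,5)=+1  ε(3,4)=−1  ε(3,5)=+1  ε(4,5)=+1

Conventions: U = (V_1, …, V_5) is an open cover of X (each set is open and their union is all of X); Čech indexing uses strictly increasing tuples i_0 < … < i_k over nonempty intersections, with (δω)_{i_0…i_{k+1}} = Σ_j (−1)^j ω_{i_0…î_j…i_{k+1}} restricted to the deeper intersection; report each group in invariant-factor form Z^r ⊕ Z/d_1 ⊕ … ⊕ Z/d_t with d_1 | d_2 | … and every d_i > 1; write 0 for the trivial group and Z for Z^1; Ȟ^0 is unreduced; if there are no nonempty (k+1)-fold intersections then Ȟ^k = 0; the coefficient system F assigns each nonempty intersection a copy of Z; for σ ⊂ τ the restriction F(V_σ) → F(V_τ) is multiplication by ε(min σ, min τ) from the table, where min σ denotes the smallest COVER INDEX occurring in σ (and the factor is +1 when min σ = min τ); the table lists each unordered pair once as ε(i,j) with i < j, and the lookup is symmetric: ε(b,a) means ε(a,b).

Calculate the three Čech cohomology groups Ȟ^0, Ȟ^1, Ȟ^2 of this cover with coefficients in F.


Ȟ^0 ≅ 0,  Ȟ^1 ≅ Z ⊕ Z/2,  Ȟ^2 ≅ 0

cover nerve:
  V12={x3} V13={x2} V14={x4} V15={x7} V23={x1,x6} V45={x5}
C dims 5,6; δ0: rk 5, SNF 1^4·2
Ȟ^0: (5−5)−0=0 ⇒ 0
Ȟ^1: (6−0)−5=1 plus torsion [2] ⇒ Z ⊕ Z/2
Ȟ^2: (0−0)−0=0 ⇒ 0


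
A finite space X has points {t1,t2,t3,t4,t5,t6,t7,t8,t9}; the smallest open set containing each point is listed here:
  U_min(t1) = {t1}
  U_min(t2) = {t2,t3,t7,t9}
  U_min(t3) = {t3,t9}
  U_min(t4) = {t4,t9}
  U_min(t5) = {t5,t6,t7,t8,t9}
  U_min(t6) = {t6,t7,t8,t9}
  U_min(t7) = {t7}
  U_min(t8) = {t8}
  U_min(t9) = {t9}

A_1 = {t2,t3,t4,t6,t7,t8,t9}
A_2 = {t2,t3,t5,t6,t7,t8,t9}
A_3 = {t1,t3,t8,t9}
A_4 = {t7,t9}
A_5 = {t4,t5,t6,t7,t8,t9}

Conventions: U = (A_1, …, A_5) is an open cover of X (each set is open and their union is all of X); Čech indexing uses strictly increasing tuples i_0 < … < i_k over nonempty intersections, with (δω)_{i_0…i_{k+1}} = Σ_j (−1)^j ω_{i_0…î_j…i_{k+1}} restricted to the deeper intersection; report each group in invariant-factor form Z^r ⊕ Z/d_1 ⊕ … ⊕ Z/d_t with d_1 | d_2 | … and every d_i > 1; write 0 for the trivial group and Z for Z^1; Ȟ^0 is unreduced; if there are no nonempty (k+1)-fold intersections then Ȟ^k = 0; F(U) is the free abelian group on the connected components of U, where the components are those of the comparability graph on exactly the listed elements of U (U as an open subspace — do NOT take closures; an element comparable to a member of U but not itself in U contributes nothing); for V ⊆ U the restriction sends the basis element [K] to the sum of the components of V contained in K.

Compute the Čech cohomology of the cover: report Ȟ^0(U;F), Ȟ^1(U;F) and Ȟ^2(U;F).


nerve simplices:
  A12={t2,t3,t6,t7,t8,t9} A13={t3,t8,t9} A14={t7,t9} A15={t4,t6,t7,t8,t9} A23={t3,t8,t9} A24={t7,t9} A25={t5,t6,t7,t8,t9} A34={t9} A35={t8,t9} A45={t7,t9}
  A123={t3,t8,t9} A124={t7,t9} A125={t6,t7,t8,t9} A134={t9} A135={t8,t9} A145={t7,t9} A234={t9} A235={t8,t9} A245={t7,t9} A345={t9}
  A1234={t9} A1235={t8,t9} A1245={t7,t9} A1345={t9} A2345={t9}
  A12345={t9}
components per intersection:
  A1: {t2,t3,t4,t6,t7,t8,t9}
  A2: {t2,t3,t5,t6,t7,t8,t9}
  A3: {t1} {t3,t9} {t8}
  A4: {t7} {t9}
  A5: {t4,t5,t6,t7,t8,t9}
  A12: {t2,t3,t6,t7,t8,t9}
  A13: {t3,t9} {t8}
  A14: {t7} {t9}
  A15: {t4,t6,t7,t8,t9}
  A23: {t3,t9} {t8}
  A24: {t7} {t9}
  A25: {t5,t6,t7,t8,t9}
  A34: {t9}
  A35: {t8} {t9}
  A45: {t7} {t9}
  A123: {t3,t9} {t8}
  A124: {t7} {t9}
  A125: {t6,t7,t8,t9}
  A134: {t9}
  A135: {t8} {t9}
  A145: {t7} {t9}
  A234: {t9}
  A235: {t8} {t9}
  A245: {t7} {t9}
  A345: {t9}
  A1234: {t9}
  A1235: {t8} {t9}
  A1245: {t7} {t9}
  A1345: {t9}
  A2345: {t9}
  A12345: {t9}
C dims 8,16,16,7; δ0: rk 6, SNF 1^6; δ1: rk 10, SNF 1^10; δ2: rk 6, SNF 1^6
degree 0: 8−6−0 = 2 → Ȟ^0 ≅ Z^2
degree 1: 16−10−6 = 0 → Ȟ^1 ≅ 0
degree 2: 16−6−10 = 0 → Ȟ^2 ≅ 0

Ȟ^0(U;F) ≅ Z^2, Ȟ^1(U;F) ≅ 0 and Ȟ^2(U;F) ≅ 0


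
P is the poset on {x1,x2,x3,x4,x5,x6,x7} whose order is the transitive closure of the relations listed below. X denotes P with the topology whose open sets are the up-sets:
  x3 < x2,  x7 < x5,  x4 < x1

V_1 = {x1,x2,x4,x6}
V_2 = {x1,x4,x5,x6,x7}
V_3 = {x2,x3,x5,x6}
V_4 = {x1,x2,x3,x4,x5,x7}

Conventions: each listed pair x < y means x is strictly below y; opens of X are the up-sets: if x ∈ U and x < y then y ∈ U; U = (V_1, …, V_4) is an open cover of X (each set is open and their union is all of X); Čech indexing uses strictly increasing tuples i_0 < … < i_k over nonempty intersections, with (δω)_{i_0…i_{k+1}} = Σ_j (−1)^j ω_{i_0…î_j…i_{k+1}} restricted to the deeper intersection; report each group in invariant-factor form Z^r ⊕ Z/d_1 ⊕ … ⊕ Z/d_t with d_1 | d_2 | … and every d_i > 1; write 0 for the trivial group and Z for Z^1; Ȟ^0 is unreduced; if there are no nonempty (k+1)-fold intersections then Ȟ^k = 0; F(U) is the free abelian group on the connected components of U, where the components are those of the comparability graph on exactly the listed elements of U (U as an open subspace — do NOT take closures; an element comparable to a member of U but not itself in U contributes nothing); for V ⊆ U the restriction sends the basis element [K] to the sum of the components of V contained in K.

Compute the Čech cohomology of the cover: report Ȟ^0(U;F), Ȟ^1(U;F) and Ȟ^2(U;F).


Ȟ^0 ≅ Z^4, Ȟ^1 ≅ 0 and Ȟ^2 ≅ 0

intersection data:
  V12={x1,x4,x6} V13={x2,x6} V14={x1,x2,x4} V23={x5,x6} V24={x1,x4,x5,x7} V34={x2,x3,x5}
  V123={x6} V124={x1,x4} V134={x2} V234={x5}
components per intersection:
  V1: {x1,x4} {x2} {x6}
  V2: {x1,x4} {x5,x7} {x6}
  V3: {x2,x3} {x5} {x6}
  V4: {x1,x4} {x2,x3} {x5,x7}
  V12: {x1,x4} {x6}
  V13: {x2} {x6}
  V14: {x1,x4} {x2}
  V23: {x5} {x6}
  V24: {x1,x4} {x5,x7}
  V34: {x2,x3} {x5}
  V123: {x6}
  V124: {x1,x4}
  V134: {x2}
  V234: {x5}
C dims 12,12,4; δ0: rk 8, SNF 1^8; δ1: rk 4, SNF 1^4
Ȟ^0 = (12 − 8) − 0 = 4, so Ȟ^0 ≅ Z^4
Ȟ^1 = (12 − 4) − 8 = 0, so Ȟ^1 ≅ 0
Ȟ^2 = (4 − 0) − 4 = 0, so Ȟ^2 ≅ 0
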